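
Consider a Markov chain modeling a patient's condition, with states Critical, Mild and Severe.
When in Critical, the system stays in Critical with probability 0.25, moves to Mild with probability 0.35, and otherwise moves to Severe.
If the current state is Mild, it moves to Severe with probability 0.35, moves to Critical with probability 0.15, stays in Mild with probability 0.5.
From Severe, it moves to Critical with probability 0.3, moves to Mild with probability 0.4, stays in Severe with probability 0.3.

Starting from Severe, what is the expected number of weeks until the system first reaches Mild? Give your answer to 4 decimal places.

2.5926

Let t(s) be the expected number of weeks to first reach Mild from state s, with t(Mild) = 0. Conditioning on the first week:
t(Critical) = 1 + 0.25·t(Critical) + 0.4·t(Severe)
t(Severe) = 1 + 0.3·t(Critical) + 0.3·t(Severe)
Solving: t(Critical) = 2.7160, t(Severe) = 2.5926.
Expected weeks from Severe to Mild: 2.5926.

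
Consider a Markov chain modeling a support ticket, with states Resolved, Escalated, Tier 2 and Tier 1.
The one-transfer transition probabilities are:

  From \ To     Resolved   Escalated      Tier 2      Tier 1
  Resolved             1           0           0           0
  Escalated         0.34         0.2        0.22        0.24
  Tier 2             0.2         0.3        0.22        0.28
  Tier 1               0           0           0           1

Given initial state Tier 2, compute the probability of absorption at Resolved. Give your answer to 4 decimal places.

0.4695

Let h(s) be the probability of absorption at Resolved starting from transient state s. Then h(Resolved) = 1 and h(Tier 1) = 0. By first-step analysis:
h(Escalated) = 0.34·1 + 0.2·h(Escalated) + 0.22·h(Tier 2) + 0.24·0
h(Tier 2) = 0.2·1 + 0.3·h(Escalated) + 0.22·h(Tier 2) + 0.28·0
Solving: h(Escalated) = 0.5541, h(Tier 2) = 0.4695.
Starting from Tier 2, the probability is 0.4695.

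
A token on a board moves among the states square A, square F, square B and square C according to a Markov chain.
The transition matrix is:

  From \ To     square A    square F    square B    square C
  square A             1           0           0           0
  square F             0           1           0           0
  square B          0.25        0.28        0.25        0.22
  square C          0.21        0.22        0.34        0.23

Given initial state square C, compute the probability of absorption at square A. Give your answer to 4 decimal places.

Let h(s) be the probability of absorption at square A starting from transient state s. Then h(square A) = 1 and h(square F) = 0. By first-step analysis:
h(square B) = 0.25·1 + 0.28·0 + 0.25·h(square B) + 0.22·h(square C)
h(square C) = 0.21·1 + 0.22·0 + 0.34·h(square B) + 0.23·h(square C)
Solving: h(square B) = 0.4748, h(square C) = 0.4824.
Starting from square C, the probability is 0.4824.

0.4824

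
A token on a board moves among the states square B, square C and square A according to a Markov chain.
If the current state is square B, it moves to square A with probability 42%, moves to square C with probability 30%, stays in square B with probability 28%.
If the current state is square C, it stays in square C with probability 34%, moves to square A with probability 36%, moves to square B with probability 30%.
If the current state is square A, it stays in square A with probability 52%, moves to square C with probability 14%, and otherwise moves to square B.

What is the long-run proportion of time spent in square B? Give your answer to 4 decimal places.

0.3118

Let the stationary distribution be π with π = πP and π_1 + π_2 + π_3 = 1.
π_1 = 0.28·π_1 + 0.3·π_2 + 0.34·π_3
π_2 = 0.3·π_1 + 0.34·π_2 + 0.14·π_3
Solving with the normalization constraint gives π = (0.3118, 0.2374, 0.4508).
So the stationary probability of square B is 0.3118.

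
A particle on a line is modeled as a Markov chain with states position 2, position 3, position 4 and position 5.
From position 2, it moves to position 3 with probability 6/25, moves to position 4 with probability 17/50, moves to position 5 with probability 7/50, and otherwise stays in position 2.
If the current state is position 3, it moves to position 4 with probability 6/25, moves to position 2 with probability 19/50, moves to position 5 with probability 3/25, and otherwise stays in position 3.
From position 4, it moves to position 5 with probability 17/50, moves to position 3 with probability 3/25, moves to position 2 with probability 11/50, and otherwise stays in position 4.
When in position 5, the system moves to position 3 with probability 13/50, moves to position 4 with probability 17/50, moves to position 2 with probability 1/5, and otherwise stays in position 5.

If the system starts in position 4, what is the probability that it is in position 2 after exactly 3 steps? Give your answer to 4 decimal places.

0.2640

Propagate the distribution vector 3 steps from position 4.
After 0 steps: (0.0000, 0.0000, 1.0000, 0.0000)
After 1 step: (0.2200, 0.1200, 0.3200, 0.3400)
After 2 steps: (0.2456, 0.2108, 0.3216, 0.2220)
After 3 steps: (0.2640, 0.2101, 0.3125, 0.2134)
P(in position 2 after 3 steps) = 0.2640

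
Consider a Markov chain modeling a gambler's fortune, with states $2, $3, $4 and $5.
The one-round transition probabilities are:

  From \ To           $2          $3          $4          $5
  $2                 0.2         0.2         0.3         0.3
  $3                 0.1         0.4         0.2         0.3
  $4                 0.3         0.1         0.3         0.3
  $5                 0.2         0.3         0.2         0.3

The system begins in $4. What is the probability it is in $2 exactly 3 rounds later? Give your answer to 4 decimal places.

0.2040

Propagate the distribution vector 3 rounds from $4.
After 0 rounds: (0.0000, 0.0000, 1.0000, 0.0000)
After 1 round: (0.3000, 0.1000, 0.3000, 0.3000)
After 2 rounds: (0.2200, 0.2200, 0.2600, 0.3000)
After 3 rounds: (0.2040, 0.2480, 0.2480, 0.3000)
P(in $2 after 3 rounds) = 0.2040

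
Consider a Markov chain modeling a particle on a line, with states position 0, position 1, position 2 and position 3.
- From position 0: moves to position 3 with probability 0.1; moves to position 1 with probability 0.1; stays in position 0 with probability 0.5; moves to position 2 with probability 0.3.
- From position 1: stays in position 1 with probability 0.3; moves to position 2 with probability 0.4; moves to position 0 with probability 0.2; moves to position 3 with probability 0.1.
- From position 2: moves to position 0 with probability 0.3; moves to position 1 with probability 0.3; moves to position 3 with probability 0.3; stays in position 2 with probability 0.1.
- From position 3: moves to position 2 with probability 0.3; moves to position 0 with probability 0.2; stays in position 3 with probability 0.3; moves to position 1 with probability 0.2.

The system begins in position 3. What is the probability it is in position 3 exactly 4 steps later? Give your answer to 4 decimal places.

0.1934

Propagate the distribution vector 4 steps from position 3.
After 0 steps: (0.0000, 0.0000, 0.0000, 1.0000)
After 1 step: (0.2000, 0.2000, 0.3000, 0.3000)
After 2 steps: (0.2900, 0.2300, 0.2600, 0.2200)
After 3 steps: (0.3130, 0.2200, 0.2710, 0.1960)
After 4 steps: (0.3210, 0.2178, 0.2678, 0.1934)
P(in position 3 after 4 steps) = 0.1934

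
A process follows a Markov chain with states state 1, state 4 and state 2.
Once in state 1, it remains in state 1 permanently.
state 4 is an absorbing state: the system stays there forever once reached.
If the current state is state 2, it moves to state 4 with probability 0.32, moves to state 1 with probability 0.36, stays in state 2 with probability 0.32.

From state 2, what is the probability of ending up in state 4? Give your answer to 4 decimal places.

Let h(s) be the probability of absorption at state 4 starting from transient state s. Then h(state 4) = 1 and h(state 1) = 0. By first-step analysis:
h(state 2) = 0.36·0 + 0.32·1 + 0.32·h(state 2)
Solving: h(state 2) = 0.4706.
Starting from state 2, the probability is 0.4706.

0.4706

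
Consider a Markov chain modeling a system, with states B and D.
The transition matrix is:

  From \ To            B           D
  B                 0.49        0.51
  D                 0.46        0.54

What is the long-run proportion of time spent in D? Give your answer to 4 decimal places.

0.5258

Let the stationary distribution be π with π = πP and π_1 + π_2 = 1.
π_1 = 0.49·π_1 + 0.46·π_2
Solving with the normalization constraint gives π = (0.4742, 0.5258).
So the stationary probability of D is 0.5258.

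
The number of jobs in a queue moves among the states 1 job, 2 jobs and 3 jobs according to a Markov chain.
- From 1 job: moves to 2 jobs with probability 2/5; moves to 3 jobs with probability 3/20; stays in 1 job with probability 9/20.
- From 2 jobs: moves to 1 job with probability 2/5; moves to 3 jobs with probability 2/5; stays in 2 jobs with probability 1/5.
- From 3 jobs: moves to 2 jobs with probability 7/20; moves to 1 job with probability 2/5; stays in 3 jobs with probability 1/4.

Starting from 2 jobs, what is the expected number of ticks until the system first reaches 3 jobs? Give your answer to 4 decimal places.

Let t(s) be the expected number of ticks to first reach 3 jobs from state s, with t(3 jobs) = 0. Conditioning on the first tick:
t(1 job) = 1 + 0.45·t(1 job) + 0.4·t(2 jobs)
t(2 jobs) = 1 + 0.4·t(1 job) + 0.2·t(2 jobs)
Solving: t(1 job) = 4.2857, t(2 jobs) = 3.3929.
Expected ticks from 2 jobs to 3 jobs: 3.3929.

3.3929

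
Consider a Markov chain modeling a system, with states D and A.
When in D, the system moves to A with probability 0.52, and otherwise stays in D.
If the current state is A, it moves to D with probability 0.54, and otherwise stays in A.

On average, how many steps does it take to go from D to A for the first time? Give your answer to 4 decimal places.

1.9231

Let t(s) be the expected number of steps to first reach A from state s, with t(A) = 0. Conditioning on the first step:
t(D) = 1 + 0.48·t(D)
Solving: t(D) = 1.9231.
Expected steps from D to A: 1.9231.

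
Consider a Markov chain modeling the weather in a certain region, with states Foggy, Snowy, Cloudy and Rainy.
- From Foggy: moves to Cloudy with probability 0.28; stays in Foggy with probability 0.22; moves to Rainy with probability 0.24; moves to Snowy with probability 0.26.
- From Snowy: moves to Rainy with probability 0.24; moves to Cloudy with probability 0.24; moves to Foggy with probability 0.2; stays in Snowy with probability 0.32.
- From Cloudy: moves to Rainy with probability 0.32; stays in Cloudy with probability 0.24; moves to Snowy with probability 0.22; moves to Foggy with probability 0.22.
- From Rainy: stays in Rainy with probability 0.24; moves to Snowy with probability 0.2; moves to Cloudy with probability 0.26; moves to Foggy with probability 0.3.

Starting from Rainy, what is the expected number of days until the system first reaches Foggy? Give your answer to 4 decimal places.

3.8959

Let t(s) be the expected number of days to first reach Foggy from state s, with t(Foggy) = 0. Conditioning on the first day:
t(Snowy) = 1 + 0.32·t(Snowy) + 0.24·t(Cloudy) + 0.24·t(Rainy)
t(Cloudy) = 1 + 0.22·t(Snowy) + 0.24·t(Cloudy) + 0.32·t(Rainy)
t(Rainy) = 1 + 0.2·t(Snowy) + 0.26·t(Cloudy) + 0.24·t(Rainy)
Solving: t(Snowy) = 4.3315, t(Cloudy) = 4.2101, t(Rainy) = 3.8959.
Expected days from Rainy to Foggy: 3.8959.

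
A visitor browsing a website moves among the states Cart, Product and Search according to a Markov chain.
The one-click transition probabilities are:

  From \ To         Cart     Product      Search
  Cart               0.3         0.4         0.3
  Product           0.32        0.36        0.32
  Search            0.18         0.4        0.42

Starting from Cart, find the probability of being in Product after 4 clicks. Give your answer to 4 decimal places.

Propagate the distribution vector 4 clicks from Cart.
After 0 clicks: (1.0000, 0.0000, 0.0000)
After 1 click: (0.3000, 0.4000, 0.3000)
After 2 clicks: (0.2720, 0.3840, 0.3440)
After 3 clicks: (0.2664, 0.3846, 0.3490)
After 4 clicks: (0.2658, 0.3846, 0.3496)
P(in Product after 4 clicks) = 0.3846

0.3846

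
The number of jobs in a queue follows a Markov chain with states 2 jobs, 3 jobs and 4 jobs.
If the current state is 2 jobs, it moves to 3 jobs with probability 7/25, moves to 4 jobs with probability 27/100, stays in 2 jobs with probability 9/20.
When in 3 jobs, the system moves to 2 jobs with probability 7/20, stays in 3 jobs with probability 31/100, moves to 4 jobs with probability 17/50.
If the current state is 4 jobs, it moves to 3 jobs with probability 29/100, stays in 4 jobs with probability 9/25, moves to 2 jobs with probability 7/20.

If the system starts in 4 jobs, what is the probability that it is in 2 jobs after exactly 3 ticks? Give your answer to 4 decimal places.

Propagate the distribution vector 3 ticks from 4 jobs.
After 0 ticks: (0.0000, 0.0000, 1.0000)
After 1 tick: (0.3500, 0.2900, 0.3600)
After 2 ticks: (0.3850, 0.2923, 0.3227)
After 3 ticks: (0.3885, 0.2920, 0.3195)
P(in 2 jobs after 3 ticks) = 0.3885

0.3885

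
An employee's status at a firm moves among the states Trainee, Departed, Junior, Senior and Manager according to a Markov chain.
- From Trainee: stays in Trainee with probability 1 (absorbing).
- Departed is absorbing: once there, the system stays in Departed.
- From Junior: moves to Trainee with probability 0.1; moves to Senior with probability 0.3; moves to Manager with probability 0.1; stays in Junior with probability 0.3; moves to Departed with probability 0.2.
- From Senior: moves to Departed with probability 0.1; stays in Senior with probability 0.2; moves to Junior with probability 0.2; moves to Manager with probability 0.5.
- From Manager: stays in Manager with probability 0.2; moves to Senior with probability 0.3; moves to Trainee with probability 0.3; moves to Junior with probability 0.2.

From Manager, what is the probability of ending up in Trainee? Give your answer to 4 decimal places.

0.7078

Let h(s) be the probability of absorption at Trainee starting from transient state s. Then h(Trainee) = 1 and h(Departed) = 0. By first-step analysis:
h(Junior) = 0.1·1 + 0.2·0 + 0.3·h(Junior) + 0.3·h(Senior) + 0.1·h(Manager)
h(Senior) = 0.1·0 + 0.2·h(Junior) + 0.2·h(Senior) + 0.5·h(Manager)
h(Manager) = 0.3·1 + 0.2·h(Junior) + 0.3·h(Senior) + 0.2·h(Manager)
Solving: h(Junior) = 0.4856, h(Senior) = 0.5638, h(Manager) = 0.7078.
Starting from Manager, the probability is 0.7078.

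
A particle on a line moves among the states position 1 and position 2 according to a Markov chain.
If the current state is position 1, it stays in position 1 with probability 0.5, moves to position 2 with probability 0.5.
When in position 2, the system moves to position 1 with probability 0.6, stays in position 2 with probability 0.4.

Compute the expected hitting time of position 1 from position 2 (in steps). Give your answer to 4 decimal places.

1.6667

Let t(s) be the expected number of steps to first reach position 1 from state s, with t(position 1) = 0. Conditioning on the first step:
t(position 2) = 1 + 0.4·t(position 2)
Solving: t(position 2) = 1.6667.
Expected steps from position 2 to position 1: 1.6667.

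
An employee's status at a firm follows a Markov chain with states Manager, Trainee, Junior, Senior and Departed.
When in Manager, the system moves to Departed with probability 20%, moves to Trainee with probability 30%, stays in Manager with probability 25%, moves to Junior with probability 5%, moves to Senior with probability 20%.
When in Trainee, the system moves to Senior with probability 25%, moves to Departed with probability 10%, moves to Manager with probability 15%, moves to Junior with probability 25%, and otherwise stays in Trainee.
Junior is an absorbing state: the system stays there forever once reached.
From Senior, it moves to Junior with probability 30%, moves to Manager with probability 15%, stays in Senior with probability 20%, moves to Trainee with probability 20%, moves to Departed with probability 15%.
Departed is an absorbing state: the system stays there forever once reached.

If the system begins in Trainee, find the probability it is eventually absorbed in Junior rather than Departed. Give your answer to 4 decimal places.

Let h(s) be the probability of absorption at Junior starting from transient state s. Then h(Junior) = 1 and h(Departed) = 0. By first-step analysis:
h(Manager) = 0.25·h(Manager) + 0.3·h(Trainee) + 0.05·1 + 0.2·h(Senior) + 0.2·0
h(Trainee) = 0.15·h(Manager) + 0.25·h(Trainee) + 0.25·1 + 0.25·h(Senior) + 0.1·0
h(Senior) = 0.15·h(Manager) + 0.2·h(Trainee) + 0.3·1 + 0.2·h(Senior) + 0.15·0
Solving: h(Manager) = 0.4900, h(Trainee) = 0.6403, h(Senior) = 0.6269.
Starting from Trainee, the probability is 0.6403.

0.6403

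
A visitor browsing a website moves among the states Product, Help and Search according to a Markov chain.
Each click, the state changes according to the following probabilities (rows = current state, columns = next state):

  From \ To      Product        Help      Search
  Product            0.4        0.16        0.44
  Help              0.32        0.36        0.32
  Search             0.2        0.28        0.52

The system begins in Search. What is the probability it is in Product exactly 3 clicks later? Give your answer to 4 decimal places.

Propagate the distribution vector 3 clicks from Search.
After 0 clicks: (0.0000, 0.0000, 1.0000)
After 1 click: (0.2000, 0.2800, 0.5200)
After 2 clicks: (0.2736, 0.2784, 0.4480)
After 3 clicks: (0.2881, 0.2694, 0.4424)
P(in Product after 3 clicks) = 0.2881

0.2881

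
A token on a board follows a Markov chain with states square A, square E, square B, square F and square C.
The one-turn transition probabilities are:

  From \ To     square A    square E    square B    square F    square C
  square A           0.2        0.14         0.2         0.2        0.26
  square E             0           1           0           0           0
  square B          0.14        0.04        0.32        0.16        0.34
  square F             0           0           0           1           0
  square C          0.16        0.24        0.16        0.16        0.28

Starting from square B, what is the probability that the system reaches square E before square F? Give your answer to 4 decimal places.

Let h(s) be the probability of absorption at square E starting from transient state s. Then h(square E) = 1 and h(square F) = 0. By first-step analysis:
h(square A) = 0.2·h(square A) + 0.14·1 + 0.2·h(square B) + 0.2·0 + 0.26·h(square C)
h(square B) = 0.14·h(square A) + 0.04·1 + 0.32·h(square B) + 0.16·0 + 0.34·h(square C)
h(square C) = 0.16·h(square A) + 0.24·1 + 0.16·h(square B) + 0.16·0 + 0.28·h(square C)
Solving: h(square A) = 0.4491, h(square B) = 0.4138, h(square C) = 0.5251.
Starting from square B, the probability is 0.4138.

0.4138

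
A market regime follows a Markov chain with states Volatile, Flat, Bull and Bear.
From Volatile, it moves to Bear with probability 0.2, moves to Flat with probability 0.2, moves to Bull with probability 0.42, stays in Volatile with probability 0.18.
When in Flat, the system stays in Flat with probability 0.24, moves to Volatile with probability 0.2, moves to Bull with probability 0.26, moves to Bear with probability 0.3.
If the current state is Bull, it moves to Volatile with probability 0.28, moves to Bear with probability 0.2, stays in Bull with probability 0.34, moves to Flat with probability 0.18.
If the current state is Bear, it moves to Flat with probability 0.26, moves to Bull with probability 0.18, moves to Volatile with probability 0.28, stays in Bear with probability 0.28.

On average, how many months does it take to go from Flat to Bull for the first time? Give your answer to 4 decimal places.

Let t(s) be the expected number of months to first reach Bull from state s, with t(Bull) = 0. Conditioning on the first month:
t(Volatile) = 1 + 0.18·t(Volatile) + 0.2·t(Flat) + 0.2·t(Bear)
t(Flat) = 1 + 0.2·t(Volatile) + 0.24·t(Flat) + 0.3·t(Bear)
t(Bear) = 1 + 0.28·t(Volatile) + 0.26·t(Flat) + 0.28·t(Bear)
Solving: t(Volatile) = 3.0652, t(Flat) = 3.6634, t(Bear) = 3.9038.
Expected months from Flat to Bull: 3.6634.

3.6634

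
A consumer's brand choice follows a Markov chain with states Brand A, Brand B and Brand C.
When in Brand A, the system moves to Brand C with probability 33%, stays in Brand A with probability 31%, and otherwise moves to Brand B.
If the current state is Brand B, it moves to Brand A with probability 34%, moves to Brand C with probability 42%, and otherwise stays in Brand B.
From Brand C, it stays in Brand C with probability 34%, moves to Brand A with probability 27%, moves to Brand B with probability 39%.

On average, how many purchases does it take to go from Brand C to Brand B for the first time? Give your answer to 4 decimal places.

Let t(s) be the expected number of purchases to first reach Brand B from state s, with t(Brand B) = 0. Conditioning on the first purchase:
t(Brand A) = 1 + 0.31·t(Brand A) + 0.33·t(Brand C)
t(Brand C) = 1 + 0.27·t(Brand A) + 0.34·t(Brand C)
Solving: t(Brand A) = 2.7027, t(Brand C) = 2.6208.
Expected purchases from Brand C to Brand B: 2.6208.

2.6208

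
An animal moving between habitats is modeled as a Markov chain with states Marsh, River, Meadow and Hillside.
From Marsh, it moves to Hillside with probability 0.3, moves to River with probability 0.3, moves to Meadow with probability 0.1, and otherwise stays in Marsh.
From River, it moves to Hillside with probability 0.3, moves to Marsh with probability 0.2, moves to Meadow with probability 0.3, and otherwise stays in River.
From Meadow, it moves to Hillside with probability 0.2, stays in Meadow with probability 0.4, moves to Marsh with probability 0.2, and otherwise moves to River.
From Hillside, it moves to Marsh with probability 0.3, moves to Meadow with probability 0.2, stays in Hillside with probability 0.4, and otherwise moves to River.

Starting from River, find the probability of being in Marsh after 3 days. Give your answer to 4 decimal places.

Propagate the distribution vector 3 days from River.
After 0 days: (0.0000, 1.0000, 0.0000, 0.0000)
After 1 day: (0.2000, 0.2000, 0.3000, 0.3000)
After 2 days: (0.2500, 0.1900, 0.2600, 0.3000)
After 3 days: (0.2550, 0.1950, 0.2460, 0.3040)
P(in Marsh after 3 days) = 0.2550

0.2550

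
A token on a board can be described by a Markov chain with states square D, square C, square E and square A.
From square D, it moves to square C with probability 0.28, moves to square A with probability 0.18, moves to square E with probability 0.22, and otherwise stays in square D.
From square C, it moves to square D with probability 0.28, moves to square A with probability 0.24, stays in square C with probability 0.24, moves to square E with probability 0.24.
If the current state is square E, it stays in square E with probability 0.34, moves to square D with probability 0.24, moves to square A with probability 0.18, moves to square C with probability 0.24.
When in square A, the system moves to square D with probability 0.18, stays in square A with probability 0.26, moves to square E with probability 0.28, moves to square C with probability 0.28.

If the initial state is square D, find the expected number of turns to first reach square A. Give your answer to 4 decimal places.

5.1134

Let t(s) be the expected number of turns to first reach square A from state s, with t(square A) = 0. Conditioning on the first turn:
t(square D) = 1 + 0.32·t(square D) + 0.28·t(square C) + 0.22·t(square E)
t(square C) = 1 + 0.28·t(square D) + 0.24·t(square C) + 0.24·t(square E)
t(square E) = 1 + 0.24·t(square D) + 0.24·t(square C) + 0.34·t(square E)
Solving: t(square D) = 5.1134, t(square C) = 4.8187, t(square E) = 5.1268.
Expected turns from square D to square A: 5.1134.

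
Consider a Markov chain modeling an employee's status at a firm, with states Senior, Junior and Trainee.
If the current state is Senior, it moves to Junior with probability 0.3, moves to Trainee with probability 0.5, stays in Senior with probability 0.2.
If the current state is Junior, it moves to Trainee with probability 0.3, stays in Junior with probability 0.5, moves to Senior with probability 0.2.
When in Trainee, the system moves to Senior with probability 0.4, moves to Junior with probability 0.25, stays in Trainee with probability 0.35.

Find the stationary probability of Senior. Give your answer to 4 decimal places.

0.2747

Let the stationary distribution be π with π = πP and π_1 + π_2 + π_3 = 1.
π_1 = 0.2·π_1 + 0.2·π_2 + 0.4·π_3
π_2 = 0.3·π_1 + 0.5·π_2 + 0.25·π_3
Solving with the normalization constraint gives π = (0.2747, 0.3516, 0.3736).
So the stationary probability of Senior is 0.2747.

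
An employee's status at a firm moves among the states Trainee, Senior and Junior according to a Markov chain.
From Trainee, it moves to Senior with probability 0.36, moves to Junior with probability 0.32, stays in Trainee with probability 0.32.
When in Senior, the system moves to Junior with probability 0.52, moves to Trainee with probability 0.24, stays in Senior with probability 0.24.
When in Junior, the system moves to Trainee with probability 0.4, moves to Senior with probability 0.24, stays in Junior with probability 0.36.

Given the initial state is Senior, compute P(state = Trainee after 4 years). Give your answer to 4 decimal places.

0.3287

Propagate the distribution vector 4 years from Senior.
After 0 years: (0.0000, 1.0000, 0.0000)
After 1 year: (0.2400, 0.2400, 0.5200)
After 2 years: (0.3424, 0.2688, 0.3888)
After 3 years: (0.3296, 0.2811, 0.3893)
After 4 years: (0.3287, 0.2796, 0.3918)
P(in Trainee after 4 years) = 0.3287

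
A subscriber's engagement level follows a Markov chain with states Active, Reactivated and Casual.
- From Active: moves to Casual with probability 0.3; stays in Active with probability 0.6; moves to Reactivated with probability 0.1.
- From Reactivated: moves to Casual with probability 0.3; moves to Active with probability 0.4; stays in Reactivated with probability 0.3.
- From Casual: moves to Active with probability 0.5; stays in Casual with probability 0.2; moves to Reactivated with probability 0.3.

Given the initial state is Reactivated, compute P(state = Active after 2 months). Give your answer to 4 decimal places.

Sum over the intermediate state after 1 month:
P = P(Reactivated→Active)·P(Active→Active) + P(Reactivated→Reactivated)·P(Reactivated→Active) + P(Reactivated→Casual)·P(Casual→Active)
  = 0.4×0.6 + 0.3×0.4 + 0.3×0.5
  = 0.2400 + 0.1200 + 0.1500 = 0.5100

0.5100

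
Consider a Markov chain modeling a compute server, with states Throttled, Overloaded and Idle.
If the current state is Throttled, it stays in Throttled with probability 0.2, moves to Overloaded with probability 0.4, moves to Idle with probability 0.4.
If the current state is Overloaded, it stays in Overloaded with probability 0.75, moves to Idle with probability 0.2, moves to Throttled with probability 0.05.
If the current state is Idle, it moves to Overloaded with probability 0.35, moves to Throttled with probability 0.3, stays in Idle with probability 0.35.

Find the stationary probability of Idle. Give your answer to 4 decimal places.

0.2677

Let the stationary distribution be π with π = πP and π_1 + π_2 + π_3 = 1.
π_1 = 0.2·π_1 + 0.05·π_2 + 0.3·π_3
π_2 = 0.4·π_1 + 0.75·π_2 + 0.35·π_3
Solving with the normalization constraint gives π = (0.1375, 0.5948, 0.2677).
So the stationary probability of Idle is 0.2677.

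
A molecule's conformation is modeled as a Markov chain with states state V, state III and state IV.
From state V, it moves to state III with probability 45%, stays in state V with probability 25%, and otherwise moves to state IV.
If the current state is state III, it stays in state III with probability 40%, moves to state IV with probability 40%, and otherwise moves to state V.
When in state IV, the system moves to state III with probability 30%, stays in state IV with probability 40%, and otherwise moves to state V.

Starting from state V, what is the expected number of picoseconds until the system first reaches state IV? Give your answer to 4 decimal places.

2.9167

Let t(s) be the expected number of picoseconds to first reach state IV from state s, with t(state IV) = 0. Conditioning on the first picosecond:
t(state V) = 1 + 0.25·t(state V) + 0.45·t(state III)
t(state III) = 1 + 0.2·t(state V) + 0.4·t(state III)
Solving: t(state V) = 2.9167, t(state III) = 2.6389.
Expected picoseconds from state V to state IV: 2.9167.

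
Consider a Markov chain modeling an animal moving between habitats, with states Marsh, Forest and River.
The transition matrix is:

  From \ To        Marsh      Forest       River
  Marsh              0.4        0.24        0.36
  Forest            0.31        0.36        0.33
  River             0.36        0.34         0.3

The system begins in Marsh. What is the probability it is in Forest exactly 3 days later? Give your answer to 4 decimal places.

0.3097

Propagate the distribution vector 3 days from Marsh.
After 0 days: (1.0000, 0.0000, 0.0000)
After 1 day: (0.4000, 0.2400, 0.3600)
After 2 days: (0.3640, 0.3048, 0.3312)
After 3 days: (0.3593, 0.3097, 0.3310)
P(in Forest after 3 days) = 0.3097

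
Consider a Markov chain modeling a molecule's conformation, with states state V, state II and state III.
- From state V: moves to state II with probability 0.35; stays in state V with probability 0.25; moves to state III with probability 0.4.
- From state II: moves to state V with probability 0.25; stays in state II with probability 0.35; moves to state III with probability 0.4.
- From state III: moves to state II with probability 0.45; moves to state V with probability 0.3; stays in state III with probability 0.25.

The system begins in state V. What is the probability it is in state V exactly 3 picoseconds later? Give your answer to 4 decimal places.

0.2670

Propagate the distribution vector 3 picoseconds from state V.
After 0 picoseconds: (1.0000, 0.0000, 0.0000)
After 1 picosecond: (0.2500, 0.3500, 0.4000)
After 2 picoseconds: (0.2700, 0.3900, 0.3400)
After 3 picoseconds: (0.2670, 0.3840, 0.3490)
P(in state V after 3 picoseconds) = 0.2670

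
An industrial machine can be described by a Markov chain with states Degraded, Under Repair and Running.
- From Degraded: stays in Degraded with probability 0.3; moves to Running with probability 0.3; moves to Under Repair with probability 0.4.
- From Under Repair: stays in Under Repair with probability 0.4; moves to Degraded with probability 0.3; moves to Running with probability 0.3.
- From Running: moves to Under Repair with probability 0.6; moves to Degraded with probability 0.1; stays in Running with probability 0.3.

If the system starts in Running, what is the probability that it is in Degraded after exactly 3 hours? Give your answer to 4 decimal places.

Propagate the distribution vector 3 hours from Running.
After 0 hours: (0.0000, 0.0000, 1.0000)
After 1 hour: (0.1000, 0.6000, 0.3000)
After 2 hours: (0.2400, 0.4600, 0.3000)
After 3 hours: (0.2400, 0.4600, 0.3000)
P(in Degraded after 3 hours) = 0.2400

0.2400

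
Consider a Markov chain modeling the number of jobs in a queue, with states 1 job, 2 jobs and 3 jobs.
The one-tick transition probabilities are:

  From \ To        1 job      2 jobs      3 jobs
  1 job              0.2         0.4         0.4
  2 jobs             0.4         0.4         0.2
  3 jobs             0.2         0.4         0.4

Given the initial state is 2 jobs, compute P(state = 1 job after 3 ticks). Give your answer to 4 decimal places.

Propagate the distribution vector 3 ticks from 2 jobs.
After 0 ticks: (0.0000, 1.0000, 0.0000)
After 1 tick: (0.4000, 0.4000, 0.2000)
After 2 ticks: (0.2800, 0.4000, 0.3200)
After 3 ticks: (0.2800, 0.4000, 0.3200)
P(in 1 job after 3 ticks) = 0.2800

0.2800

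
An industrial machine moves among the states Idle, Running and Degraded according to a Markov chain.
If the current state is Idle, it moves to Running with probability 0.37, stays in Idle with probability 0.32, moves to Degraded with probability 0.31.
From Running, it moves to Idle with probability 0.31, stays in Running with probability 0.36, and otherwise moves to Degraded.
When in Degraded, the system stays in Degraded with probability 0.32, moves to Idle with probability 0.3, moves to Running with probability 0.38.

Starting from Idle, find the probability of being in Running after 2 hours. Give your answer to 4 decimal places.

0.3694

Sum over the intermediate state after 1 hour:
P = P(Idle→Idle)·P(Idle→Running) + P(Idle→Running)·P(Running→Running) + P(Idle→Degraded)·P(Degraded→Running)
  = 0.32×0.37 + 0.37×0.36 + 0.31×0.38
  = 0.1184 + 0.1332 + 0.1178 = 0.3694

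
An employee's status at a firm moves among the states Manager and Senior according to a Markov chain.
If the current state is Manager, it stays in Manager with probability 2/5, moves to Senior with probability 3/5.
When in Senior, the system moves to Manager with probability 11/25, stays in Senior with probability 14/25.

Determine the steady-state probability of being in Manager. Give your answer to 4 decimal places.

0.4231

Let the stationary distribution be π with π = πP and π_1 + π_2 = 1.
π_1 = 0.4·π_1 + 0.44·π_2
Solving with the normalization constraint gives π = (0.4231, 0.5769).
So the stationary probability of Manager is 0.4231.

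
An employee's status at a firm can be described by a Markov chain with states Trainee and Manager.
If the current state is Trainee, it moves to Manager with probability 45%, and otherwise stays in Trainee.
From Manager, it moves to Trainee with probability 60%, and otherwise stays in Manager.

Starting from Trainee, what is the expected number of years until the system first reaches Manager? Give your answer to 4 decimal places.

2.2222

Let t(s) be the expected number of years to first reach Manager from state s, with t(Manager) = 0. Conditioning on the first year:
t(Trainee) = 1 + 0.55·t(Trainee)
Solving: t(Trainee) = 2.2222.
Expected years from Trainee to Manager: 2.2222.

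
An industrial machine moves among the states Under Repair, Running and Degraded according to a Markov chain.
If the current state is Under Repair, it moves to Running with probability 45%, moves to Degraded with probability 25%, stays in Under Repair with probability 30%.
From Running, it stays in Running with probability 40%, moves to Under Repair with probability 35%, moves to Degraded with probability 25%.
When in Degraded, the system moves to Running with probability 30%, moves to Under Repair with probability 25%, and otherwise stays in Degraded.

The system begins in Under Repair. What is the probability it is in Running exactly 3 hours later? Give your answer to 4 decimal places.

0.3855

Propagate the distribution vector 3 hours from Under Repair.
After 0 hours: (1.0000, 0.0000, 0.0000)
After 1 hour: (0.3000, 0.4500, 0.2500)
After 2 hours: (0.3100, 0.3900, 0.3000)
After 3 hours: (0.3045, 0.3855, 0.3100)
P(in Running after 3 hours) = 0.3855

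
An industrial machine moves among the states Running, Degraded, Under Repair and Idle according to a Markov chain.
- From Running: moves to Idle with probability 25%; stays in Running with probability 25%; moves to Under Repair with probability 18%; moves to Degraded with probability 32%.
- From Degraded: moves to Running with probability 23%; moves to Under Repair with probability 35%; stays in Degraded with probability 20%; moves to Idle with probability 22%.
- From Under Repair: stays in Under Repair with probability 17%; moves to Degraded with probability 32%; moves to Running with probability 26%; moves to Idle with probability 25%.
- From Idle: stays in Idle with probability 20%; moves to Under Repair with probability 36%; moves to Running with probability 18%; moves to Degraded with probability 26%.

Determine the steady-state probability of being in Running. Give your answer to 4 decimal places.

Let the stationary distribution be π with π = πP and π_1 + π_2 + π_3 + π_4 = 1.
π_1 = 0.25·π_1 + 0.23·π_2 + 0.26·π_3 + 0.18·π_4
π_2 = 0.32·π_1 + 0.2·π_2 + 0.32·π_3 + 0.26·π_4
π_3 = 0.18·π_1 + 0.35·π_2 + 0.17·π_3 + 0.36·π_4
Solving with the normalization constraint gives π = (0.2311, 0.2734, 0.2653, 0.2303).
So the stationary probability of Running is 0.2311.

0.2311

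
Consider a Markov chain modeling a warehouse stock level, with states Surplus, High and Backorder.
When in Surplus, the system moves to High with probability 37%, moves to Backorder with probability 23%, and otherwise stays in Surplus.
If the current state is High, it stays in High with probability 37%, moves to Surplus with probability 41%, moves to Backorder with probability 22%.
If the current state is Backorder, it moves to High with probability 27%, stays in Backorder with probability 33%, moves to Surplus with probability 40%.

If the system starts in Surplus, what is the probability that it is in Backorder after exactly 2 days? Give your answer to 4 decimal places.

0.2493

Sum over the intermediate state after 1 day:
P = P(Surplus→Surplus)·P(Surplus→Backorder) + P(Surplus→High)·P(High→Backorder) + P(Surplus→Backorder)·P(Backorder→Backorder)
  = 0.4×0.23 + 0.37×0.22 + 0.23×0.33
  = 0.0920 + 0.0814 + 0.0759 = 0.2493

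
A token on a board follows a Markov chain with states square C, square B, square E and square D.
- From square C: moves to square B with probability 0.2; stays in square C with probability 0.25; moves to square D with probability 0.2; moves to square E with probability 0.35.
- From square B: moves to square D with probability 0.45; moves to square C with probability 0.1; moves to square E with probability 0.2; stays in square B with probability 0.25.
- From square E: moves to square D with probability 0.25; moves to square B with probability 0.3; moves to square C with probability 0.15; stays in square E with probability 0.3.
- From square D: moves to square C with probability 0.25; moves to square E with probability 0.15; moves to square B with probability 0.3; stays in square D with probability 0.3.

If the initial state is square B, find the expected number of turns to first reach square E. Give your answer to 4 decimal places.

4.7765

Let t(s) be the expected number of turns to first reach square E from state s, with t(square E) = 0. Conditioning on the first turn:
t(square C) = 1 + 0.25·t(square C) + 0.2·t(square B) + 0.2·t(square D)
t(square B) = 1 + 0.1·t(square C) + 0.25·t(square B) + 0.45·t(square D)
t(square D) = 1 + 0.25·t(square C) + 0.3·t(square B) + 0.3·t(square D)
Solving: t(square C) = 3.9059, t(square B) = 4.7765, t(square D) = 4.8706.
Expected turns from square B to square E: 4.7765.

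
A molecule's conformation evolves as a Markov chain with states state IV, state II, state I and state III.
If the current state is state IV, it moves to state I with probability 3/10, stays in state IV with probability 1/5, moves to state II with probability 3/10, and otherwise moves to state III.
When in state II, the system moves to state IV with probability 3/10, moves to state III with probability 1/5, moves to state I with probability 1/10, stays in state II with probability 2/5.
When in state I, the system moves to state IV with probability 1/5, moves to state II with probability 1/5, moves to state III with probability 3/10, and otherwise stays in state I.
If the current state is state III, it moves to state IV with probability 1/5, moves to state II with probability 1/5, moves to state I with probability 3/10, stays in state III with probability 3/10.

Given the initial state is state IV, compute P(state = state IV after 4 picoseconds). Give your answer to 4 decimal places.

0.2279

Propagate the distribution vector 4 picoseconds from state IV.
After 0 picoseconds: (1.0000, 0.0000, 0.0000, 0.0000)
After 1 picosecond: (0.2000, 0.3000, 0.3000, 0.2000)
After 2 picoseconds: (0.2300, 0.2800, 0.2400, 0.2500)
After 3 picoseconds: (0.2280, 0.2790, 0.2440, 0.2490)
After 4 picoseconds: (0.2279, 0.2786, 0.2442, 0.2493)
P(in state IV after 4 picoseconds) = 0.2279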